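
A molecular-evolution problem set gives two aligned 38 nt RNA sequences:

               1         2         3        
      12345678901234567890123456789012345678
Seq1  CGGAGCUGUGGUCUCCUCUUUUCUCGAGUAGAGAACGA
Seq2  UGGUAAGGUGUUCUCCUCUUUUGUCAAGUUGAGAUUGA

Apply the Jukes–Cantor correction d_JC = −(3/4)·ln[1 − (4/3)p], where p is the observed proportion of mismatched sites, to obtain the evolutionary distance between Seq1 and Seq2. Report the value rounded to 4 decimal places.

0.3658

Differing sites — 1:C/U; 4:A/U; 5:G/A; 6:C/A; 7:U/G; 11:G/U; 23:C/G; 26:G/A; 30:A/U; 35:A/U; 36:C/U.
p = 11/38 = 0.289474.
d = −0.75 · ln(1 − (4/3)·0.289474) = −0.75 · ln(0.614035) = −0.75 · (-0.487703) = 0.3658.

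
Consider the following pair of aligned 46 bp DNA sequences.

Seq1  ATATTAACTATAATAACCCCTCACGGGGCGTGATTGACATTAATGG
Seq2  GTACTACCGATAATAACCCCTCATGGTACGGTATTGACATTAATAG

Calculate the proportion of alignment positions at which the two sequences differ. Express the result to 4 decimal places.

The sequences differ at positions 1 (A/G), 4 (T/C), 7 (A/C), 9 (T/G), 24 (C/T), 27 (G/T), 28 (G/A), 31 (T/G), 32 (G/T), 45 (G/A).
There are 10 differences over 46 sites, so p = 10/46 = 0.2174.

0.2174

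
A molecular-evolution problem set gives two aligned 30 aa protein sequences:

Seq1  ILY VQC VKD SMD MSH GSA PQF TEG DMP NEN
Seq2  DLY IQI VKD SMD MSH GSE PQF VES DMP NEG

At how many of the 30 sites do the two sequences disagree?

Differing sites — 1:I/D; 4:V/I; 6:C/I; 18:A/E; 22:T/V; 24:G/S; 30:N/G.
That gives 7 mismatches out of 30 aligned sites, so the Hamming distance is 7.

7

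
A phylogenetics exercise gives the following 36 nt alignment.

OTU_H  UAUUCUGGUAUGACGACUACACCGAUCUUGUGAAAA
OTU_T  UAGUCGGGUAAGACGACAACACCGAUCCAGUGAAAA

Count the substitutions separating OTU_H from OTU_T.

Differing sites — 3:U/G; 6:U/G; 11:U/A; 18:U/A; 28:U/C; 29:U/A.
That gives 6 mismatches out of 36 aligned sites, so the Hamming distance is 6.

6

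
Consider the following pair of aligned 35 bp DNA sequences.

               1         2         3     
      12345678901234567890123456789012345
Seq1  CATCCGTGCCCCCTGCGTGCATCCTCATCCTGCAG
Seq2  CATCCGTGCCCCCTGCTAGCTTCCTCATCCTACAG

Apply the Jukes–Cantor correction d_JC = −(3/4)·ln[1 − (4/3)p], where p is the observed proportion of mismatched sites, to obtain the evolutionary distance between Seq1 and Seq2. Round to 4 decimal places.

0.1240

Differing sites — 17:G/T; 18:T/A; 21:A/T; 32:G/A.
p = 4/35 = 0.114286.
d = −0.75 · ln(1 − (4/3)·0.114286) = −0.75 · ln(0.847619) = −0.75 · (-0.165324) = 0.1240.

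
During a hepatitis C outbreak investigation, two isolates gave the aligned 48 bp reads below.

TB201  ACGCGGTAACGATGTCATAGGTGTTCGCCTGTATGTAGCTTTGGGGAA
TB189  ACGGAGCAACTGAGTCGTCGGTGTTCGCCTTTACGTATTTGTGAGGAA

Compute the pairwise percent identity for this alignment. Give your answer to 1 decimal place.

70.8%

Differing sites — 4:C/G; 5:G/A; 7:T/C; 11:G/T; 12:A/G; 13:T/A; 17:A/G; 19:A/C; 31:G/T; 34:T/C; 38:G/T; 39:C/T; 41:T/G; 44:G/A.
34 of the 48 sites match, so the percent identity is 34/48 × 100 = 70.8%.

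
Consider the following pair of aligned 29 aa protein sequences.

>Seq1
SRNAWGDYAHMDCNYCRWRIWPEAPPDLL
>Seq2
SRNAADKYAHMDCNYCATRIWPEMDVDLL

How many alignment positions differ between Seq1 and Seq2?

Differing sites — 5:W/A; 6:G/D; 7:D/K; 17:R/A; 18:W/T; 24:A/M; 25:P/D; 26:P/V.
That gives 8 mismatches out of 29 aligned sites, so the Hamming distance is 8.

8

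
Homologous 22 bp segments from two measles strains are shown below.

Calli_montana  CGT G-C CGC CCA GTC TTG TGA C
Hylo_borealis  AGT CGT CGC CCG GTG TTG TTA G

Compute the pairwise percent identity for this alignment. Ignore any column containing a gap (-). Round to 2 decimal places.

66.67%

Excluding the 1 gap column leaves 21 comparable sites.
Differing sites — 1:C/A; 4:G/C; 6:C/T; 12:A/G; 15:C/G; 20:G/T; 22:C/G.
14 of the 21 comparable sites match, so the percent identity is 14/21 × 100 = 66.67%.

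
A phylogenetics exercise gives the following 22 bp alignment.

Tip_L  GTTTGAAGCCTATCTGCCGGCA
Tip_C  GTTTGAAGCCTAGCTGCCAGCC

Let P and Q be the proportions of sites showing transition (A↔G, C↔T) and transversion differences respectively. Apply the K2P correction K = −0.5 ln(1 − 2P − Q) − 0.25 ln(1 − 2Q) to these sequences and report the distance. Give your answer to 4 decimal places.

The sequences differ at positions 13 (T/G, transversion), 19 (G/A, transition), 22 (A/C, transversion).
Of the 3 differences, 1 transition and 2 transversions over 22 sites: P = 1/22 = 0.045455, Q = 2/22 = 0.090909.
d = −0.5·ln(0.818181) − 0.25·ln(0.818182) = −0.5·(-0.200672) − 0.25·(-0.200670) = 0.1505.

0.1505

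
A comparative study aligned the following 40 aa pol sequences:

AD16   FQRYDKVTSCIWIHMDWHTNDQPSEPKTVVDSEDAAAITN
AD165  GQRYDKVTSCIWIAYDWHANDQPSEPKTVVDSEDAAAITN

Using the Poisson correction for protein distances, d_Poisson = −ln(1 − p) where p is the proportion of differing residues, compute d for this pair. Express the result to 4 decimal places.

The sequences differ at positions 1 (F/G), 14 (H/A), 15 (M/Y), 19 (T/A).
p = 4/40 = 0.100000.
d = −ln(1 − 0.100000) = −ln(0.900000) = 0.1054.

0.1054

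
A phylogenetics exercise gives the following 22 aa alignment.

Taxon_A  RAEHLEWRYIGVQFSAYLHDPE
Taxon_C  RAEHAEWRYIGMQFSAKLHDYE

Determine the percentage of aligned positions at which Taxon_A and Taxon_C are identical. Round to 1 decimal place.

The sequences differ at positions 5 (L/A), 12 (V/M), 17 (Y/K), 21 (P/Y).
18 of the 22 sites match, so the percent identity is 18/22 × 100 = 81.8%.

81.8%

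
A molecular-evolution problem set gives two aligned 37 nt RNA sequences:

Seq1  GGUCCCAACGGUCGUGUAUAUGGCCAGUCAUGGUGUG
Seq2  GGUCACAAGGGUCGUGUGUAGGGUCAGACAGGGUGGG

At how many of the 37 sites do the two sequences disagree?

8

Differing sites — 5:C/A; 9:C/G; 18:A/G; 21:U/G; 24:C/U; 28:U/A; 31:U/G; 36:U/G.
That gives 8 mismatches out of 37 aligned sites, so the Hamming distance is 8.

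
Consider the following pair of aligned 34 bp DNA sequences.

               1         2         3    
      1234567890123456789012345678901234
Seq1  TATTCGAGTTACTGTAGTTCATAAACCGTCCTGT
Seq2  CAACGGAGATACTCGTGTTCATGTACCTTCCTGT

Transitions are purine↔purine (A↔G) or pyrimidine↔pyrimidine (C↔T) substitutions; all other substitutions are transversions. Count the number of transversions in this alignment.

Differing sites — 1:T/C (Ti); 3:T/A (Tv); 4:T/C (Ti); 5:C/G (Tv); 9:T/A (Tv); 14:G/C (Tv); 15:T/G (Tv); 16:A/T (Tv); 23:A/G (Ti); 24:A/T (Tv); 28:G/T (Tv).
Of the 11 differences, 3 transitions and 8 transversions, so the answer is 8.

8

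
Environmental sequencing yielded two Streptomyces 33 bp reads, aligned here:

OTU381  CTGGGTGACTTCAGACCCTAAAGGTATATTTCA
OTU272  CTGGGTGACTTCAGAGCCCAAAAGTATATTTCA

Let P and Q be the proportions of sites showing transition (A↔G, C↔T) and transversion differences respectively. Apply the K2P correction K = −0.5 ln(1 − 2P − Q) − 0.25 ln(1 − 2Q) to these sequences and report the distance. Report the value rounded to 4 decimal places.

The sequences differ at positions 16 (C/G, transversion), 19 (T/C, transition), 23 (G/A, transition).
Of the 3 differences, 2 transitions and 1 transversion over 33 sites: P = 2/33 = 0.060606, Q = 1/33 = 0.030303.
d = −0.5·ln(0.848485) − 0.25·ln(0.939394) = −0.5·(-0.164303) − 0.25·(-0.062520) = 0.0978.

0.0978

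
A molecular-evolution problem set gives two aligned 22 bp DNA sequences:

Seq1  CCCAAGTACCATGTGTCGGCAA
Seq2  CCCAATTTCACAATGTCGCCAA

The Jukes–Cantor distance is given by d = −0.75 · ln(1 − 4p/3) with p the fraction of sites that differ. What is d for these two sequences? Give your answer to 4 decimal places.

The sequences differ at positions 6 (G/T), 8 (A/T), 10 (C/A), 11 (A/C), 12 (T/A), 13 (G/A), 19 (G/C).
p = 7/22 = 0.318182.
d = −0.75 · ln(1 − (4/3)·0.318182) = −0.75 · ln(0.575757) = −0.75 · (-0.552070) = 0.4141.

0.4141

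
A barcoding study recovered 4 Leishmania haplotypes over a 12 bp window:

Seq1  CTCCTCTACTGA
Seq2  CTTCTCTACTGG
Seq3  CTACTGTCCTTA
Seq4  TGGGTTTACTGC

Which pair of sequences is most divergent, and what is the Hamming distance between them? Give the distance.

Pairwise Hamming distances:
  Seq1 vs Seq2: 2
  Seq1 vs Seq3: 4
  Seq1 vs Seq4: 6
  Seq2 vs Seq3: 5
  Seq2 vs Seq4: 6
  Seq3 vs Seq4: 8
The largest is 8, between Seq3 and Seq4.

8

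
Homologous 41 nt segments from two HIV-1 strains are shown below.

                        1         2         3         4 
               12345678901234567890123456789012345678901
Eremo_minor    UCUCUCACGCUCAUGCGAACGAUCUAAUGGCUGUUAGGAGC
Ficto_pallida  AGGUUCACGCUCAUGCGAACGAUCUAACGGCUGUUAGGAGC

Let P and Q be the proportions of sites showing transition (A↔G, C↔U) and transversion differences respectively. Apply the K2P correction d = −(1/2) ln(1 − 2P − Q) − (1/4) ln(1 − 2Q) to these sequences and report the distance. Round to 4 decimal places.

Differing sites — 1:U/A (Tv); 2:C/G (Tv); 3:U/G (Tv); 4:C/U (Ti); 28:U/C (Ti).
Of the 5 differences, 2 transitions and 3 transversions over 41 sites: P = 2/41 = 0.048780, Q = 3/41 = 0.073171.
d = −0.5·ln(0.829269) − 0.25·ln(0.853658) = −0.5·(-0.187211) − 0.25·(-0.158225) = 0.1332.

0.1332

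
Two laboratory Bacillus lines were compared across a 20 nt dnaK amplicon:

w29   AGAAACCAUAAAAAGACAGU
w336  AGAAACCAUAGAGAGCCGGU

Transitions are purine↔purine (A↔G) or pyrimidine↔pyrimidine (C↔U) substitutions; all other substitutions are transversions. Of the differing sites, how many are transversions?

The sequences differ at positions 11 (A/G, transition), 13 (A/G, transition), 16 (A/C, transversion), 18 (A/G, transition).
Of the 4 differences, 3 transitions and 1 transversion, so the answer is 1.

1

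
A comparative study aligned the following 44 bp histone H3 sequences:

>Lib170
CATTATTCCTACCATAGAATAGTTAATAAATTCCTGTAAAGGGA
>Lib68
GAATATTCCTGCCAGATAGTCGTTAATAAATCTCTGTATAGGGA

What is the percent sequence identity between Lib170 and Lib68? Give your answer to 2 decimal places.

Mismatches occur at site 1 (C/G), site 3 (T/A), site 11 (A/G), site 15 (T/G), site 17 (G/T), site 19 (A/G), site 21 (A/C), site 32 (T/C), site 33 (C/T), site 39 (A/T).
34 of the 44 sites match, so the percent identity is 34/44 × 100 = 77.27%.

77.27%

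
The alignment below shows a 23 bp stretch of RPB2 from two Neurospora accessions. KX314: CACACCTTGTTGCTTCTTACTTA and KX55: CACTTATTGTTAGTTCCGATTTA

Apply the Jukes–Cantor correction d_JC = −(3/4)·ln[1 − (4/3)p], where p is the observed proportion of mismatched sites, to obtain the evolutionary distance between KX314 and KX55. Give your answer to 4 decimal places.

Mismatches occur at site 4 (A↔T), site 5 (C↔T), site 6 (C↔A), site 12 (G↔A), site 13 (C↔G), site 17 (T↔C), site 18 (T↔G), site 20 (C↔T).
p = 8/23 = 0.347826.
d = −0.75 · ln(1 − (4/3)·0.347826) = −0.75 · ln(0.536232) = −0.75 · (-0.623188) = 0.4674.

0.4674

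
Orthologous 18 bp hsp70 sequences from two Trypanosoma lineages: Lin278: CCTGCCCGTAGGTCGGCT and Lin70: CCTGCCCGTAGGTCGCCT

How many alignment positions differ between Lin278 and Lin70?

Differing sites — 16:G/C.
That gives 1 mismatch out of 18 aligned sites, so the Hamming distance is 1.

1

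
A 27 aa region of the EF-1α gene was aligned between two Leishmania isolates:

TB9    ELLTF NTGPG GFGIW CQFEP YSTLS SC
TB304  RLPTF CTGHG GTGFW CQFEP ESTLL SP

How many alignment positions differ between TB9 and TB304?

Mismatches occur at site 1 (E→R), site 3 (L→P), site 6 (N→C), site 9 (P→H), site 12 (F→T), site 14 (I→F), site 21 (Y→E), site 25 (S→L), site 27 (C→P).
That gives 9 mismatches out of 27 aligned sites, so the Hamming distance is 9.

9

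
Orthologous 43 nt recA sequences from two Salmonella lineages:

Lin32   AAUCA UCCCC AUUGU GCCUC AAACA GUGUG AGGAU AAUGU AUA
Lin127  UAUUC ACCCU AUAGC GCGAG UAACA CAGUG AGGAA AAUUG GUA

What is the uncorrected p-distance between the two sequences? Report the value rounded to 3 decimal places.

Differing sites — 1:A/U; 4:C/U; 5:A/C; 6:U/A; 10:C/U; 13:U/A; 15:U/C; 18:C/G; 19:U/A; 20:C/G; 21:A/U; 26:G/C; 27:U/A; 35:U/A; 39:G/U; 40:U/G; 41:A/G.
There are 17 differences over 43 sites, so p = 17/43 = 0.395.

0.395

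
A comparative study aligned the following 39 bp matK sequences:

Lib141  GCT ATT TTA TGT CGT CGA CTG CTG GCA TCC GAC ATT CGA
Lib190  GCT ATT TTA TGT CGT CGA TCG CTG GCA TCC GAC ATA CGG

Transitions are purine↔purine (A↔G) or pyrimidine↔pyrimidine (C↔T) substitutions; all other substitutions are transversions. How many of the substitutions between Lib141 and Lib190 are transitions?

Mismatches occur at site 19 (C↔T, transition), site 20 (T↔C, transition), site 36 (T↔A, transversion), site 39 (A↔G, transition).
Of the 4 differences, 3 transitions and 1 transversion, so the answer is 3.

3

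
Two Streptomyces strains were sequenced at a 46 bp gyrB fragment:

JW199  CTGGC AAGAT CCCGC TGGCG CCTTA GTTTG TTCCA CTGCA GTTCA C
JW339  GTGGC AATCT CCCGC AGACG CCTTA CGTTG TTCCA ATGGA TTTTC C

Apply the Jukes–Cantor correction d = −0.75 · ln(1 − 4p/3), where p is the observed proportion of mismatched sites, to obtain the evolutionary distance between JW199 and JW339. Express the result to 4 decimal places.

The sequences differ at positions 1 (C/G), 8 (G/T), 9 (A/C), 16 (T/A), 18 (G/A), 26 (G/C), 27 (T/G), 36 (C/A), 39 (C/G), 41 (G/T), 44 (C/T), 45 (A/C).
p = 12/46 = 0.260870.
d = −0.75 · ln(1 − (4/3)·0.260870) = −0.75 · ln(0.652173) = −0.75 · (-0.427445) = 0.3206.

0.3206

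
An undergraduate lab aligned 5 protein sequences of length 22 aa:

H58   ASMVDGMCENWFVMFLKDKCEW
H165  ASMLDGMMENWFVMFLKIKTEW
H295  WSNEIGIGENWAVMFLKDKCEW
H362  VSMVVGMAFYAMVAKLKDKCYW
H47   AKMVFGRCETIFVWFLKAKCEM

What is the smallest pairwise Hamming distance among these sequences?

Pairwise Hamming distances:
  H58 vs H165: 4
  H58 vs H295: 7
  H58 vs H362: 10
  H58 vs H47: 8
  H165 vs H295: 9
  H165 vs H362: 13
  H165 vs H47: 11
  H295 vs H362: 13
  H295 vs H47: 13
  H362 vs H47: 14
The smallest is 4, between H58 and H165.

4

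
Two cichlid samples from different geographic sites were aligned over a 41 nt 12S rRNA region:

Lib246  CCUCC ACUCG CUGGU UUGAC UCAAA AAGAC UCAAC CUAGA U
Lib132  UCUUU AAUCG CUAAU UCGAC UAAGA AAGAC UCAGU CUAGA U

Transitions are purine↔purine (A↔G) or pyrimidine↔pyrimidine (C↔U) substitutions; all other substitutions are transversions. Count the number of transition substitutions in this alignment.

Mismatches occur at site 1 (C↔U, transition), site 4 (C↔U, transition), site 5 (C↔U, transition), site 7 (C↔A, transversion), site 13 (G↔A, transition), site 14 (G↔A, transition), site 17 (U↔C, transition), site 22 (C↔A, transversion), site 24 (A↔G, transition), site 34 (A↔G, transition), site 35 (C↔U, transition).
Of the 11 differences, 9 transitions and 2 transversions, so the answer is 9.

9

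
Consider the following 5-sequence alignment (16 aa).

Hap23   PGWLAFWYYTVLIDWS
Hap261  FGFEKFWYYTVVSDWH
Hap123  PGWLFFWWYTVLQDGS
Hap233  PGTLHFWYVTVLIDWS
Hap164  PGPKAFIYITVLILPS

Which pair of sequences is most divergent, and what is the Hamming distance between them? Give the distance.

11

Pairwise Hamming distances:
  Hap23 vs Hap261: 7
  Hap23 vs Hap123: 4
  Hap23 vs Hap233: 3
  Hap23 vs Hap164: 6
  Hap261 vs Hap123: 9
  Hap261 vs Hap233: 8
  Hap261 vs Hap164: 11
  Hap123 vs Hap233: 6
  Hap123 vs Hap164: 9
  Hap233 vs Hap164: 7
The largest is 11, between Hap261 and Hap164.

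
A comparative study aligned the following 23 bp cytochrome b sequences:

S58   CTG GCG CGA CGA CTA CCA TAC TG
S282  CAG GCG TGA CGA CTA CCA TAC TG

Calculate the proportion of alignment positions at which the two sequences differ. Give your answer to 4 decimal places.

0.0870

The sequences differ at positions 2 (T/A), 7 (C/T).
There are 2 differences over 23 sites, so p = 2/23 = 0.0870.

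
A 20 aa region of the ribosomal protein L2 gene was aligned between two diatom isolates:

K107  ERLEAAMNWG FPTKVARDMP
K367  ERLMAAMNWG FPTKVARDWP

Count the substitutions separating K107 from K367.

2

Differing sites — 4:E/M; 19:M/W.
That gives 2 mismatches out of 20 aligned sites, so the Hamming distance is 2.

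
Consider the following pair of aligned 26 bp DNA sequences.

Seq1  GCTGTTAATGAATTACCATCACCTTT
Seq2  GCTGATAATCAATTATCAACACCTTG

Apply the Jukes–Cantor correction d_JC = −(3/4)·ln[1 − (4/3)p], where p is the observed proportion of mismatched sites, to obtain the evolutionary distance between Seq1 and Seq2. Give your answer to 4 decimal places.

Differing sites — 5:T/A; 10:G/C; 16:C/T; 19:T/A; 26:T/G.
p = 5/26 = 0.192308.
d = −0.75 · ln(1 − (4/3)·0.192308) = −0.75 · ln(0.743589) = −0.75 · (-0.296267) = 0.2222.

0.2222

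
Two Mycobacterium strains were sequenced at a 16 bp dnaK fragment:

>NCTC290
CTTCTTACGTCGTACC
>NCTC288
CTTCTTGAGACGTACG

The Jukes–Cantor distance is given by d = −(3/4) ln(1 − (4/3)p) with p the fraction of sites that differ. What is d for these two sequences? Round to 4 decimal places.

Differing sites — 7:A/G; 8:C/A; 10:T/A; 16:C/G.
p = 4/16 = 0.250000.
d = −0.75 · ln(1 − (4/3)·0.250000) = −0.75 · ln(0.666667) = −0.75 · (-0.405465) = 0.3041.

0.3041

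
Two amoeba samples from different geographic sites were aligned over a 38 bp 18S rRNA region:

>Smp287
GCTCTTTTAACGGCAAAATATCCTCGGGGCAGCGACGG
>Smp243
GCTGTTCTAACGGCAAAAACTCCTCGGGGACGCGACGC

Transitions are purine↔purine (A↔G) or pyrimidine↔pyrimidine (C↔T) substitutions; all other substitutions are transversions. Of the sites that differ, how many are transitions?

1

The sequences differ at positions 4 (C/G, transversion), 7 (T/C, transition), 19 (T/A, transversion), 20 (A/C, transversion), 30 (C/A, transversion), 31 (A/C, transversion), 38 (G/C, transversion).
Of the 7 differences, 1 transition and 6 transversions, so the answer is 1.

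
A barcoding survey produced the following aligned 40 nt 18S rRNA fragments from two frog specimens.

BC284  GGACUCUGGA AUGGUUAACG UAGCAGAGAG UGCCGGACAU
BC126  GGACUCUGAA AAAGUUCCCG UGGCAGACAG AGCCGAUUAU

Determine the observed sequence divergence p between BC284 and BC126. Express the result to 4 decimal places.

Mismatches occur at site 9 (G/A), site 12 (U/A), site 13 (G/A), site 17 (A/C), site 18 (A/C), site 22 (A/G), site 28 (G/C), site 31 (U/A), site 36 (G/A), site 37 (A/U), site 38 (C/U).
There are 11 differences over 40 sites, so p = 11/40 = 0.2750.

0.2750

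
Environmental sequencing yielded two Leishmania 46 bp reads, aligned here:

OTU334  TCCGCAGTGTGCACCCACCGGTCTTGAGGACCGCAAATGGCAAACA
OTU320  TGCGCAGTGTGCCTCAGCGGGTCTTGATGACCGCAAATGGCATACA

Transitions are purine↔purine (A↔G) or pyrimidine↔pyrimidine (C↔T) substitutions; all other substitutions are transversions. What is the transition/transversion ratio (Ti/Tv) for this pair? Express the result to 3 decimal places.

0.333

The sequences differ at positions 2 (C/G, transversion), 13 (A/C, transversion), 14 (C/T, transition), 16 (C/A, transversion), 17 (A/G, transition), 19 (C/G, transversion), 28 (G/T, transversion), 43 (A/T, transversion).
Of the 8 differences, 2 transitions and 6 transversions, so Ti/Tv = 2/6 = 0.333.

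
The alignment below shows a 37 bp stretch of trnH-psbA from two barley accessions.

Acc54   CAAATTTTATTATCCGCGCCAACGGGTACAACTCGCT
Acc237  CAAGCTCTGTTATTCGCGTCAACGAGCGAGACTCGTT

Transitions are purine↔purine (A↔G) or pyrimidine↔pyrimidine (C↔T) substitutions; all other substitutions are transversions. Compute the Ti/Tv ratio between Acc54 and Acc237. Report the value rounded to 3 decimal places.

The sequences differ at positions 4 (A/G, transition), 5 (T/C, transition), 7 (T/C, transition), 9 (A/G, transition), 14 (C/T, transition), 19 (C/T, transition), 25 (G/A, transition), 27 (T/C, transition), 28 (A/G, transition), 29 (C/A, transversion), 30 (A/G, transition), 36 (C/T, transition).
Of the 12 differences, 11 transitions and 1 transversion, so Ti/Tv = 11/1 = 11.000.

11.000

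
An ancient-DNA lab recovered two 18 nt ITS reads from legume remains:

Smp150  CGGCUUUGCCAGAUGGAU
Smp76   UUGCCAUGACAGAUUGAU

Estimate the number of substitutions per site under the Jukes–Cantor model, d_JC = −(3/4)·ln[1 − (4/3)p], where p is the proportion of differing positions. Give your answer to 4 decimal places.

Differing sites — 1:C/U; 2:G/U; 5:U/C; 6:U/A; 9:C/A; 15:G/U.
p = 6/18 = 0.333333.
d = −0.75 · ln(1 − (4/3)·0.333333) = −0.75 · ln(0.555556) = −0.75 · (-0.587786) = 0.4408.

0.4408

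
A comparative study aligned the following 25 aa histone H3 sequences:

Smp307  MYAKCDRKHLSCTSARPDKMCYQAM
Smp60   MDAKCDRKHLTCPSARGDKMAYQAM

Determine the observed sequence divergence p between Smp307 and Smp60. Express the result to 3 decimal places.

0.200

The sequences differ at positions 2 (Y/D), 11 (S/T), 13 (T/P), 17 (P/G), 21 (C/A).
There are 5 differences over 25 sites, so p = 5/25 = 0.200.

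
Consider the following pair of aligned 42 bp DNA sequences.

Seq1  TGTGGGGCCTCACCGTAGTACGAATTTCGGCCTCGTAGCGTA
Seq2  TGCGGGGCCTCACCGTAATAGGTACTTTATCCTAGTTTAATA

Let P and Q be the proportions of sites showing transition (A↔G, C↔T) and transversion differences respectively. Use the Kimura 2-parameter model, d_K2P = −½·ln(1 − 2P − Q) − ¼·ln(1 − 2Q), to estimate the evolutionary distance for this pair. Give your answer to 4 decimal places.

Mismatches occur at site 3 (T↔C, transition), site 18 (G↔A, transition), site 21 (C↔G, transversion), site 23 (A↔T, transversion), site 25 (T↔C, transition), site 28 (C↔T, transition), site 29 (G↔A, transition), site 30 (G↔T, transversion), site 34 (C↔A, transversion), site 37 (A↔T, transversion), site 38 (G↔T, transversion), site 39 (C↔A, transversion), site 40 (G↔A, transition).
Of the 13 differences, 6 transitions and 7 transversions over 42 sites: P = 6/42 = 0.142857, Q = 7/42 = 0.166667.
d = −0.5·ln(0.547619) − 0.25·ln(0.666666) = −0.5·(-0.602175) − 0.25·(-0.405466) = 0.4025.

0.4025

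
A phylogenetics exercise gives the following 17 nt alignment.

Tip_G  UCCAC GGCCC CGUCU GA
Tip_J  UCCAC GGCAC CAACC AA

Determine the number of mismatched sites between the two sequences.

5

The sequences differ at positions 9 (C/A), 12 (G/A), 13 (U/A), 15 (U/C), 16 (G/A).
That gives 5 mismatches out of 17 aligned sites, so the Hamming distance is 5.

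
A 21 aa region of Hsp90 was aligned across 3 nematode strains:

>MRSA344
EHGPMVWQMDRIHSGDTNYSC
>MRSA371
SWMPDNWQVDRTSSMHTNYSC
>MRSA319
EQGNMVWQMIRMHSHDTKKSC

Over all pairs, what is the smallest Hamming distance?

Pairwise Hamming distances:
  MRSA344 vs MRSA371: 10
  MRSA344 vs MRSA319: 7
  MRSA371 vs MRSA319: 14
The smallest is 7, between MRSA344 and MRSA319.

7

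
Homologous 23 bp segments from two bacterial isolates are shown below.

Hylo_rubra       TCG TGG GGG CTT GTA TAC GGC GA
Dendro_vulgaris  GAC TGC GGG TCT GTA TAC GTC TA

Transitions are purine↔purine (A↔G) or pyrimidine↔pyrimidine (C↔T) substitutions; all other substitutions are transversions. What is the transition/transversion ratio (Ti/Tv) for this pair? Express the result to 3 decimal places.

0.333

The sequences differ at positions 1 (T/G, transversion), 2 (C/A, transversion), 3 (G/C, transversion), 6 (G/C, transversion), 10 (C/T, transition), 11 (T/C, transition), 20 (G/T, transversion), 22 (G/T, transversion).
Of the 8 differences, 2 transitions and 6 transversions, so Ti/Tv = 2/6 = 0.333.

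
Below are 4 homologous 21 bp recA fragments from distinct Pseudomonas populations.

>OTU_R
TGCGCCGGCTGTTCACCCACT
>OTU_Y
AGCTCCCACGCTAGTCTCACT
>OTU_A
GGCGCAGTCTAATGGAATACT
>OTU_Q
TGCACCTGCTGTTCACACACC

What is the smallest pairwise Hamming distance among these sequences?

Pairwise Hamming distances:
  OTU_R vs OTU_Y: 10
  OTU_R vs OTU_A: 10
  OTU_R vs OTU_Q: 4
  OTU_Y vs OTU_A: 13
  OTU_Y vs OTU_Q: 11
  OTU_A vs OTU_Q: 12
The smallest is 4, between OTU_R and OTU_Q.

4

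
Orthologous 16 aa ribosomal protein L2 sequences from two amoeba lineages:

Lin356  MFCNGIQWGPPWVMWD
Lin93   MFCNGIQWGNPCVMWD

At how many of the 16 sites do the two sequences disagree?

2

Mismatches occur at site 10 (P→N), site 12 (W→C).
That gives 2 mismatches out of 16 aligned sites, so the Hamming distance is 2.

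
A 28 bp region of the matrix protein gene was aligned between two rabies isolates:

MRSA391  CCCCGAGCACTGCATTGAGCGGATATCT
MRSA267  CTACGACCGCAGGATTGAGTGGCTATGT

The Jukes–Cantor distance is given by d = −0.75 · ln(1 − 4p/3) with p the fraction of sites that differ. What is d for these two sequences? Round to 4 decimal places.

The sequences differ at positions 2 (C/T), 3 (C/A), 7 (G/C), 9 (A/G), 11 (T/A), 13 (C/G), 20 (C/T), 23 (A/C), 27 (C/G).
p = 9/28 = 0.321429.
d = −0.75 · ln(1 − (4/3)·0.321429) = −0.75 · ln(0.571428) = −0.75 · (-0.559617) = 0.4197.

0.4197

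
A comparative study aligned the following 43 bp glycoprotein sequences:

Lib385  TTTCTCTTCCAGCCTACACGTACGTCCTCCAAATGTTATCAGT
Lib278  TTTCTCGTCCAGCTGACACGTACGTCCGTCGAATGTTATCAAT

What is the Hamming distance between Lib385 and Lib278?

Differing sites — 7:T/G; 14:C/T; 15:T/G; 28:T/G; 29:C/T; 31:A/G; 42:G/A.
That gives 7 mismatches out of 43 aligned sites, so the Hamming distance is 7.

7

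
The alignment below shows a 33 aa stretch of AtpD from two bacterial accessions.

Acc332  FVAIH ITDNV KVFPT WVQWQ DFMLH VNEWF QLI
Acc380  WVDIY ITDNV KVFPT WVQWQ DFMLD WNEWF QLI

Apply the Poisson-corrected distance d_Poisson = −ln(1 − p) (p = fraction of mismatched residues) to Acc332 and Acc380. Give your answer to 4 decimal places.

0.1643

The sequences differ at positions 1 (F/W), 3 (A/D), 5 (H/Y), 25 (H/D), 26 (V/W).
p = 5/33 = 0.151515.
d = −ln(1 − 0.151515) = −ln(0.848485) = 0.1643.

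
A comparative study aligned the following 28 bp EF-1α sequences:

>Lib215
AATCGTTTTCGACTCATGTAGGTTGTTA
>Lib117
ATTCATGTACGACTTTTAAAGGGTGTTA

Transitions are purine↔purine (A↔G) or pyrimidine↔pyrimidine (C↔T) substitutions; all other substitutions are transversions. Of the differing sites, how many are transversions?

Differing sites — 2:A/T (Tv); 5:G/A (Ti); 7:T/G (Tv); 9:T/A (Tv); 15:C/T (Ti); 16:A/T (Tv); 18:G/A (Ti); 19:T/A (Tv); 23:T/G (Tv).
Of the 9 differences, 3 transitions and 6 transversions, so the answer is 6.

6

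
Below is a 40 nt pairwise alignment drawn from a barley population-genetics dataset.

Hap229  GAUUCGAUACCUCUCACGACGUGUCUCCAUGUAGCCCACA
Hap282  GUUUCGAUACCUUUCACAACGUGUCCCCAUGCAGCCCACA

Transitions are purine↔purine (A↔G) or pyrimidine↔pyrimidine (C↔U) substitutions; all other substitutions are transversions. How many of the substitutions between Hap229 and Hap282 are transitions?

4

Differing sites — 2:A/U (Tv); 13:C/U (Ti); 18:G/A (Ti); 26:U/C (Ti); 32:U/C (Ti).
Of the 5 differences, 4 transitions and 1 transversion, so the answer is 4.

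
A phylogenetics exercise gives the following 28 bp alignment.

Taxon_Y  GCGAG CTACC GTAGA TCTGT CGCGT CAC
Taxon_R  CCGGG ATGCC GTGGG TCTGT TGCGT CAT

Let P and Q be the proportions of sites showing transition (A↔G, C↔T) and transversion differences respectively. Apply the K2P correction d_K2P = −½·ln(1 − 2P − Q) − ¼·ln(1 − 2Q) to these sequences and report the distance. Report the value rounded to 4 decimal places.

Differing sites — 1:G/C (Tv); 4:A/G (Ti); 6:C/A (Tv); 8:A/G (Ti); 13:A/G (Ti); 15:A/G (Ti); 21:C/T (Ti); 28:C/T (Ti).
Of the 8 differences, 6 transitions and 2 transversions over 28 sites: P = 6/28 = 0.214286, Q = 2/28 = 0.071429.
d = −0.5·ln(0.499999) − 0.25·ln(0.857142) = −0.5·(-0.693149) − 0.25·(-0.154152) = 0.3851.

0.3851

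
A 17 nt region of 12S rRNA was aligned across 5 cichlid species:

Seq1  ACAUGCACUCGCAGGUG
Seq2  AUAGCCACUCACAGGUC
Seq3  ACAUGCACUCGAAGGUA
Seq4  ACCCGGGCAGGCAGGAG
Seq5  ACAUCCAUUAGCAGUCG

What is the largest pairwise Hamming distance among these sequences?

Pairwise Hamming distances:
  Seq1 vs Seq2: 5
  Seq1 vs Seq3: 2
  Seq1 vs Seq4: 7
  Seq1 vs Seq5: 5
  Seq2 vs Seq3: 6
  Seq2 vs Seq4: 11
  Seq2 vs Seq5: 8
  Seq3 vs Seq4: 9
  Seq3 vs Seq5: 7
  Seq4 vs Seq5: 10
The largest is 11, between Seq2 and Seq4.

11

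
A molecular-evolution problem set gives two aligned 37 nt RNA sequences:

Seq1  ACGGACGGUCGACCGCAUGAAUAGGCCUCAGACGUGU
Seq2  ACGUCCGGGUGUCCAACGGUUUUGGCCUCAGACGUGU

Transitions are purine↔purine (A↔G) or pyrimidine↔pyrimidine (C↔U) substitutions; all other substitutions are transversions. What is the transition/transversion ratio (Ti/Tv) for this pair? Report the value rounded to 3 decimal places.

Mismatches occur at site 4 (G↔U, transversion), site 5 (A↔C, transversion), site 9 (U↔G, transversion), site 10 (C↔U, transition), site 12 (A↔U, transversion), site 15 (G↔A, transition), site 16 (C↔A, transversion), site 17 (A↔C, transversion), site 18 (U↔G, transversion), site 20 (A↔U, transversion), site 21 (A↔U, transversion), site 23 (A↔U, transversion).
Of the 12 differences, 2 transitions and 10 transversions, so Ti/Tv = 2/10 = 0.200.

0.200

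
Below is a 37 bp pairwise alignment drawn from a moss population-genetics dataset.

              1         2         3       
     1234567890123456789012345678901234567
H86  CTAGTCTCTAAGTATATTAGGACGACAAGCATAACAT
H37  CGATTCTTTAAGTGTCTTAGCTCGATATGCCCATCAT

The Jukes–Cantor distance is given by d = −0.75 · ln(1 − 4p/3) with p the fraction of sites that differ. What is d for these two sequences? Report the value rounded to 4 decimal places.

The sequences differ at positions 2 (T/G), 4 (G/T), 8 (C/T), 14 (A/G), 16 (A/C), 21 (G/C), 22 (A/T), 26 (C/T), 28 (A/T), 31 (A/C), 32 (T/C), 34 (A/T).
p = 12/37 = 0.324324.
d = −0.75 · ln(1 − (4/3)·0.324324) = −0.75 · ln(0.567568) = −0.75 · (-0.566395) = 0.4248.

0.4248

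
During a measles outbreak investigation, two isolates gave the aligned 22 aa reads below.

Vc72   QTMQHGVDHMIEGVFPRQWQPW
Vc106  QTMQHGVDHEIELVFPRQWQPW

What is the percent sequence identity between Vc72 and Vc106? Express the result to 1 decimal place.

Differing sites — 10:M/E; 13:G/L.
20 of the 22 sites match, so the percent identity is 20/22 × 100 = 90.9%.

90.9%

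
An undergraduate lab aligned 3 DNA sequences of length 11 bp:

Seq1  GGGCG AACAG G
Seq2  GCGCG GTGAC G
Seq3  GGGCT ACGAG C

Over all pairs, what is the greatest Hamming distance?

6

Pairwise Hamming distances:
  Seq1 vs Seq2: 5
  Seq1 vs Seq3: 4
  Seq2 vs Seq3: 6
The largest is 6, between Seq2 and Seq3.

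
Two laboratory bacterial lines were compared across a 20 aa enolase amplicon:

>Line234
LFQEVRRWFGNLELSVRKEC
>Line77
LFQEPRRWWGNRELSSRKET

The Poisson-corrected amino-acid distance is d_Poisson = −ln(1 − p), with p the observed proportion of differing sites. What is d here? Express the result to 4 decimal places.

0.2877

Differing sites — 5:V/P; 9:F/W; 12:L/R; 16:V/S; 20:C/T.
p = 5/20 = 0.250000.
d = −ln(1 − 0.250000) = −ln(0.750000) = 0.2877.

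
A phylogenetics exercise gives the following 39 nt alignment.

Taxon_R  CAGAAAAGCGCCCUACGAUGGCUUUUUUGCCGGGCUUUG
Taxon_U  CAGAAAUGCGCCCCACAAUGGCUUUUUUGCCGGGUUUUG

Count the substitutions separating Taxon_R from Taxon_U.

4

The sequences differ at positions 7 (A/U), 14 (U/C), 17 (G/A), 35 (C/U).
That gives 4 mismatches out of 39 aligned sites, so the Hamming distance is 4.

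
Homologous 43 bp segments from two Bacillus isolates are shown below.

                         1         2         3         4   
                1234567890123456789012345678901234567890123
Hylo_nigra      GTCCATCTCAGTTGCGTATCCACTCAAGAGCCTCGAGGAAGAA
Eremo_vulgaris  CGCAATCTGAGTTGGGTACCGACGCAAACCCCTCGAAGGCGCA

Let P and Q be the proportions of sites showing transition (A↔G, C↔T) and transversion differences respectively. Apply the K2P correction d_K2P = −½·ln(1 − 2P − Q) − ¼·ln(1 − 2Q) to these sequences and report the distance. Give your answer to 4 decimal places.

Differing sites — 1:G/C (Tv); 2:T/G (Tv); 4:C/A (Tv); 9:C/G (Tv); 15:C/G (Tv); 19:T/C (Ti); 21:C/G (Tv); 24:T/G (Tv); 28:G/A (Ti); 29:A/C (Tv); 30:G/C (Tv); 37:G/A (Ti); 39:A/G (Ti); 40:A/C (Tv); 42:A/C (Tv).
Of the 15 differences, 4 transitions and 11 transversions over 43 sites: P = 4/43 = 0.093023, Q = 11/43 = 0.255814.
d = −0.5·ln(0.558140) − 0.25·ln(0.488372) = −0.5·(-0.583145) − 0.25·(-0.716678) = 0.4707.

0.4707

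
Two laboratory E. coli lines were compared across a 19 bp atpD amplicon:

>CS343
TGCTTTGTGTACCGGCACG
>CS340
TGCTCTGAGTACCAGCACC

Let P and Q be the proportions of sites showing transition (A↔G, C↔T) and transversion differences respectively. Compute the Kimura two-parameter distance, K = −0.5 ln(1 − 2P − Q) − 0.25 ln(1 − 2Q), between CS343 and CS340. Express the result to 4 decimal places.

0.2488

Differing sites — 5:T/C (Ti); 8:T/A (Tv); 14:G/A (Ti); 19:G/C (Tv).
Of the 4 differences, 2 transitions and 2 transversions over 19 sites: P = 2/19 = 0.105263, Q = 2/19 = 0.105263.
d = −0.5·ln(0.684211) − 0.25·ln(0.789474) = −0.5·(-0.379489) − 0.25·(-0.236388) = 0.2488.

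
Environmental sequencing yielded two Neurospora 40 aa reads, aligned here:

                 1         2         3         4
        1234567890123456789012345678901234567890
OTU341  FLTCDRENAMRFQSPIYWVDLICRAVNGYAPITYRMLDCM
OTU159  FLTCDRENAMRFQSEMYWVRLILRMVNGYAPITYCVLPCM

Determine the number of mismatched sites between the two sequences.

8

Differing sites — 15:P/E; 16:I/M; 20:D/R; 23:C/L; 25:A/M; 35:R/C; 36:M/V; 38:D/P.
That gives 8 mismatches out of 40 aligned sites, so the Hamming distance is 8.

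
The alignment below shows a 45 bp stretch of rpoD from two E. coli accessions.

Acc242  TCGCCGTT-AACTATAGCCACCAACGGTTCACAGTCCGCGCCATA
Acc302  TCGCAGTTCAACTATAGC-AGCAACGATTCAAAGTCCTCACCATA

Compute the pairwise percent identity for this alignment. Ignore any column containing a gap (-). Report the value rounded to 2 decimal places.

Excluding the 2 gap columns leaves 43 comparable sites.
Differing sites — 5:C/A; 21:C/G; 27:G/A; 32:C/A; 38:G/T; 40:G/A.
37 of the 43 comparable sites match, so the percent identity is 37/43 × 100 = 86.05%.

86.05%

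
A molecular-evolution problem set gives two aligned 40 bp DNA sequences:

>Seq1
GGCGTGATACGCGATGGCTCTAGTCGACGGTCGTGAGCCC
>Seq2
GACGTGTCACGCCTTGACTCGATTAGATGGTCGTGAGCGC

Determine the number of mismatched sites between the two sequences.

11

Mismatches occur at site 2 (G↔A), site 7 (A↔T), site 8 (T↔C), site 13 (G↔C), site 14 (A↔T), site 17 (G↔A), site 21 (T↔G), site 23 (G↔T), site 25 (C↔A), site 28 (C↔T), site 39 (C↔G).
That gives 11 mismatches out of 40 aligned sites, so the Hamming distance is 11.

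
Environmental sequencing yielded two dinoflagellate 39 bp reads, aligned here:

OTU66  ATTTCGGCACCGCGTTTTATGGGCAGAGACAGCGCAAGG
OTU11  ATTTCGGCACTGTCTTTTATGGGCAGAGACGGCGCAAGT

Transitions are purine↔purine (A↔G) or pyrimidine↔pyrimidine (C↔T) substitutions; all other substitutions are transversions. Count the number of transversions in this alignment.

Mismatches occur at site 11 (C↔T, transition), site 13 (C↔T, transition), site 14 (G↔C, transversion), site 31 (A↔G, transition), site 39 (G↔T, transversion).
Of the 5 differences, 3 transitions and 2 transversions, so the answer is 2.

2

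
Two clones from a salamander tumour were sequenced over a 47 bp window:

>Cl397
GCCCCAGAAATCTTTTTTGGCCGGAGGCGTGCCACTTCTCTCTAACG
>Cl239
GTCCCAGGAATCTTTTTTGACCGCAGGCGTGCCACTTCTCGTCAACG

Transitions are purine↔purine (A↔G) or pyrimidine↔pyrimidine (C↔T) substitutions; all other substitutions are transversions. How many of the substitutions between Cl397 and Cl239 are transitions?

5

Mismatches occur at site 2 (C↔T, transition), site 8 (A↔G, transition), site 20 (G↔A, transition), site 24 (G↔C, transversion), site 41 (T↔G, transversion), site 42 (C↔T, transition), site 43 (T↔C, transition).
Of the 7 differences, 5 transitions and 2 transversions, so the answer is 5.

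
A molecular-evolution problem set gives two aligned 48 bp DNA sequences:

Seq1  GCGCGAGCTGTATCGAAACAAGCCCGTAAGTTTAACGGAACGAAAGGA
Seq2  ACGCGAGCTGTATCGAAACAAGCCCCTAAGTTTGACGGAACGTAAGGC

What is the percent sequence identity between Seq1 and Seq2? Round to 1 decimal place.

89.6%

The sequences differ at positions 1 (G/A), 26 (G/C), 34 (A/G), 43 (A/T), 48 (A/C).
43 of the 48 sites match, so the percent identity is 43/48 × 100 = 89.6%.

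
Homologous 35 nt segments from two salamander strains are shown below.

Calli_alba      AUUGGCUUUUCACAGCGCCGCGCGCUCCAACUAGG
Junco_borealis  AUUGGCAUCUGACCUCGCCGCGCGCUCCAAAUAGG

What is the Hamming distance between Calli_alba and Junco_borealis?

6

Mismatches occur at site 7 (U/A), site 9 (U/C), site 11 (C/G), site 14 (A/C), site 15 (G/U), site 31 (C/A).
That gives 6 mismatches out of 35 aligned sites, so the Hamming distance is 6.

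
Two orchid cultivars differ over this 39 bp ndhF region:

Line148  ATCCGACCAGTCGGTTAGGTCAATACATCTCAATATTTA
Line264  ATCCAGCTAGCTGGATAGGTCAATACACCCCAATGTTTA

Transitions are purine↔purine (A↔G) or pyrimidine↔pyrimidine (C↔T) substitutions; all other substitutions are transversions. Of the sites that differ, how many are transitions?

The sequences differ at positions 5 (G/A, transition), 6 (A/G, transition), 8 (C/T, transition), 11 (T/C, transition), 12 (C/T, transition), 15 (T/A, transversion), 28 (T/C, transition), 30 (T/C, transition), 35 (A/G, transition).
Of the 9 differences, 8 transitions and 1 transversion, so the answer is 8.

8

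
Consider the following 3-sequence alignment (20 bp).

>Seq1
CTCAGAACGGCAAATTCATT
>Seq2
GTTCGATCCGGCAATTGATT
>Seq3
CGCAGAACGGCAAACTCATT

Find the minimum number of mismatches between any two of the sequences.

2

Pairwise Hamming distances:
  Seq1 vs Seq2: 8
  Seq1 vs Seq3: 2
  Seq2 vs Seq3: 10
The smallest is 2, between Seq1 and Seq3.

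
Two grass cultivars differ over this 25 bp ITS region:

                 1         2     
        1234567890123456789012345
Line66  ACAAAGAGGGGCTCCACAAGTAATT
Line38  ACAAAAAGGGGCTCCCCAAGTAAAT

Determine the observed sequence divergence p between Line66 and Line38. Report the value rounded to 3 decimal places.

0.120

Differing sites — 6:G/A; 16:A/C; 24:T/A.
There are 3 differences over 25 sites, so p = 3/25 = 0.120.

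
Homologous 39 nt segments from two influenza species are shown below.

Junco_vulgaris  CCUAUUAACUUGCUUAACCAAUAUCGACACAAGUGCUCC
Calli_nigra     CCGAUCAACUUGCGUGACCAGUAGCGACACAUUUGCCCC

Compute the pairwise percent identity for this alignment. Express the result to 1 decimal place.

Mismatches occur at site 3 (U→G), site 6 (U→C), site 14 (U→G), site 16 (A→G), site 21 (A→G), site 24 (U→G), site 32 (A→U), site 33 (G→U), site 37 (U→C).
30 of the 39 sites match, so the percent identity is 30/39 × 100 = 76.9%.

76.9%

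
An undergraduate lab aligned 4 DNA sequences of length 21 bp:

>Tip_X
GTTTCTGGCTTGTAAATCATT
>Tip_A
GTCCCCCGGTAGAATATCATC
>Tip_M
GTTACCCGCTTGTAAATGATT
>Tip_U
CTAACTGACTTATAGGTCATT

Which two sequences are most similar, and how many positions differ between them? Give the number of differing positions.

4

Pairwise Hamming distances:
  Tip_X vs Tip_A: 9
  Tip_X vs Tip_M: 4
  Tip_X vs Tip_U: 7
  Tip_A vs Tip_M: 8
  Tip_A vs Tip_U: 13
  Tip_M vs Tip_U: 9
The smallest is 4, between Tip_X and Tip_M.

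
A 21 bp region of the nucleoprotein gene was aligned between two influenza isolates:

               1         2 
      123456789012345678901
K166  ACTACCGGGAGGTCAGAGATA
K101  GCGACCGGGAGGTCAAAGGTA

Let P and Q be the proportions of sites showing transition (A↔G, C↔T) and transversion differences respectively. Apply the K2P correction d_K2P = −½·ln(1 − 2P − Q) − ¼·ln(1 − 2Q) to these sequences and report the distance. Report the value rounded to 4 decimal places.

The sequences differ at positions 1 (A/G, transition), 3 (T/G, transversion), 16 (G/A, transition), 19 (A/G, transition).
Of the 4 differences, 3 transitions and 1 transversion over 21 sites: P = 3/21 = 0.142857, Q = 1/21 = 0.047619.
d = −0.5·ln(0.666667) − 0.25·ln(0.904762) = −0.5·(-0.405465) − 0.25·(-0.100083) = 0.2278.

0.2278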